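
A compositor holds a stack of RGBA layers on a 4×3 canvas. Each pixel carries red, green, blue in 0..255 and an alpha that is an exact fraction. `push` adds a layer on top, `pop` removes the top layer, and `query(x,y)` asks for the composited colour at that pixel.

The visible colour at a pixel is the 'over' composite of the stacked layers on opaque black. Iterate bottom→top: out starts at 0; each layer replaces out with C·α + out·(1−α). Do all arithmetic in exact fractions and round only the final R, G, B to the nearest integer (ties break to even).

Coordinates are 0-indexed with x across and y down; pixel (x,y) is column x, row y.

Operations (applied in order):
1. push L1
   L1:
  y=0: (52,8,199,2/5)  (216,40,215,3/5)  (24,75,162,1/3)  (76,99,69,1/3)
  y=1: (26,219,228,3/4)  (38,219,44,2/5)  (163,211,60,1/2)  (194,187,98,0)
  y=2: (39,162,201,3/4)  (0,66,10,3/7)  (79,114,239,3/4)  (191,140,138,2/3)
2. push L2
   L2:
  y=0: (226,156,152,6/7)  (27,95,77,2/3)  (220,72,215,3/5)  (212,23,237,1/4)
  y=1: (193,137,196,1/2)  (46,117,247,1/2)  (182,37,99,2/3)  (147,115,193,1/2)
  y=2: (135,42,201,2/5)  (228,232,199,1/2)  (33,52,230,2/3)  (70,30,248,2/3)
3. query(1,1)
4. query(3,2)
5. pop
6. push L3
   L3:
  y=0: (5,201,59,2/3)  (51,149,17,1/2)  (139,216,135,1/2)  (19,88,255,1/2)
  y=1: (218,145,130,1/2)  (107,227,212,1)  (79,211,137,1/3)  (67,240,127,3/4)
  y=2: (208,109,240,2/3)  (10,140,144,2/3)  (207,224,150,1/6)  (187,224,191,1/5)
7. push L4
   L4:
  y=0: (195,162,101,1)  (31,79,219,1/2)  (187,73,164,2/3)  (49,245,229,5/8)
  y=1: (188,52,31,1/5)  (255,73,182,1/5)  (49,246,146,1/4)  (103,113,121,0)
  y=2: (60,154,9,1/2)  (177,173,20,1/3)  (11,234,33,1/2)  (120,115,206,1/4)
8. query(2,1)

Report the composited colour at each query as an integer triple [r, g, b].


at x=1,y=1 over L1,L2:
after L1 α=2/5: [76/5, 438/5, 88/5]
after L2 α=1/2: [153/5, 1023/10, 1323/10]
rounded: [31, 102, 132]

query (3,2) [L1,L2] — begin 0,0,0
after L1 α=2/3: [382/3, 280/3, 92]
after L2 α=2/3: [802/9, 460/9, 196]
→ [89, 51, 196]

at x=2,y=1 over L1,L3,L4:
after L1 α=1/2: [163/2, 211/2, 30]
after L3 α=1/3: [242/3, 422/3, 197/3]
after L4 α=1/4: [291/4, 167, 343/4]
→ [73, 167, 86]


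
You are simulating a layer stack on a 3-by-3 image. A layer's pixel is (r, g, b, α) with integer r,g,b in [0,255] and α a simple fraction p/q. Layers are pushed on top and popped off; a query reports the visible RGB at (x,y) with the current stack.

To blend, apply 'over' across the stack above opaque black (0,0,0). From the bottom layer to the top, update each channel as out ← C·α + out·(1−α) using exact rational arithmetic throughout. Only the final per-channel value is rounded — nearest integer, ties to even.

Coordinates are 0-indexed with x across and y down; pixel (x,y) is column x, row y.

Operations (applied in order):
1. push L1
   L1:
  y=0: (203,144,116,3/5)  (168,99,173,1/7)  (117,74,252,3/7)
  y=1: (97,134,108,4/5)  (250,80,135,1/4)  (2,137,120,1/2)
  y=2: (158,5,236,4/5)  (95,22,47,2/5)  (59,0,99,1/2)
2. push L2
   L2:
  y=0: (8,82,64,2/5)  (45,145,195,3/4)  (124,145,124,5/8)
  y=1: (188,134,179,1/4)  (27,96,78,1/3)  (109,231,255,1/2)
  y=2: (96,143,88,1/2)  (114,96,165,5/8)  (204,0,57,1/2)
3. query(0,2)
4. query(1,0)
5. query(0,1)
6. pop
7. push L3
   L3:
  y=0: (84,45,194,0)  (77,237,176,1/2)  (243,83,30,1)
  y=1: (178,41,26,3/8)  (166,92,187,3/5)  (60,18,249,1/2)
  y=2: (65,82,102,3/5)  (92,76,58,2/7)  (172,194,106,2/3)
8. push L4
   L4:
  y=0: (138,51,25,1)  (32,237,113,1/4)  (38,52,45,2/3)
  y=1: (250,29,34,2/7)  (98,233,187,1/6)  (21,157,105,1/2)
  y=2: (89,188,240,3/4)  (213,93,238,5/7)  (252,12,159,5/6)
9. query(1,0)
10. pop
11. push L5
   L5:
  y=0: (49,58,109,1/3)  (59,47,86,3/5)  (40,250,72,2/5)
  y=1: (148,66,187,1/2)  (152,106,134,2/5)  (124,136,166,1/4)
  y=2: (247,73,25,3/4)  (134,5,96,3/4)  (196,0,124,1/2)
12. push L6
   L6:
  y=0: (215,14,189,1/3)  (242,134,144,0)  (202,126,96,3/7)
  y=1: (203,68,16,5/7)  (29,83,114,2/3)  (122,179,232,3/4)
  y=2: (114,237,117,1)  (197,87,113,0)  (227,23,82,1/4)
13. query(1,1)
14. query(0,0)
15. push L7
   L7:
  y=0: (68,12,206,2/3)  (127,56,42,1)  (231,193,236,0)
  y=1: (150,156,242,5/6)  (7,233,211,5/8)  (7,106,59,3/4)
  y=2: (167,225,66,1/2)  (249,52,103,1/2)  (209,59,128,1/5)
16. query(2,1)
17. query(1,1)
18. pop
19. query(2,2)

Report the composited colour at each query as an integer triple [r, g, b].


query (0,2) [L1,L2] — begin 0,0,0
after L1 α=4/5: [632/5, 4, 944/5]
after L2 α=1/2: [556/5, 147/2, 692/5]
rounded: [111, 74, 138]

at x=1,y=0 over L1,L2:
+L1 (α=1/7) → [24, 99/7, 173/7]
+L2 (α=3/4) → [159/4, 786/7, 1067/7]
= [40, 112, 152]

(0,1) stack=L1,L2; from [0,0,0]:
L1 α=4/5: [388/5, 536/5, 432/5]
L2 α=1/4: [526/5, 1139/10, 2191/20]
= [105, 114, 110]

at x=1,y=0 over L1,L3,L4:
+L1 (α=1/7) → [24, 99/7, 173/7]
+L3 (α=1/2) → [101/2, 879/7, 1405/14]
+L4 (α=1/4) → [367/8, 1074/7, 5797/56]
→ [46, 153, 104]

query (1,1) [L1,L3,L5,L6] — begin 0,0,0
L1 α=1/4: [125/2, 20, 135/4]
L3 α=3/5: [623/5, 316/5, 1257/10]
L5 α=2/5: [3389/25, 2008/25, 6451/50]
L6 α=2/3: [1613/25, 6158/75, 17851/150]
= [65, 82, 119]

query (0,0) [L1,L3,L5,L6] — begin 0,0,0
+L1 (α=3/5) → [609/5, 432/5, 348/5]
+L3 (α=0) → [609/5, 432/5, 348/5]
+L5 (α=1/3) → [1463/15, 1154/15, 1241/15]
+L6 (α=1/3) → [6151/45, 2518/45, 5317/45]
rounded: [137, 56, 118]

(2,1) stack=L1,L3,L5,L6,L7; from [0,0,0]:
+L1 (α=1/2) → [1, 137/2, 60]
+L3 (α=1/2) → [61/2, 173/4, 309/2]
+L5 (α=1/4) → [431/8, 1063/16, 1259/8]
+L6 (α=3/4) → [3359/32, 9655/64, 6827/32]
+L7 (α=3/4) → [4031/128, 30007/256, 12491/128]
= [31, 117, 98]

query (1,1) [L1,L3,L5,L6,L7] — begin 0,0,0
L1 α=1/4: [125/2, 20, 135/4]
L3 α=3/5: [623/5, 316/5, 1257/10]
L5 α=2/5: [3389/25, 2008/25, 6451/50]
L6 α=2/3: [1613/25, 6158/75, 17851/150]
L7 α=5/8: [2857/100, 35283/200, 70601/400]
= [29, 176, 177]

at x=2,y=2 over L1,L3,L5,L6:
after L1 α=1/2: [59/2, 0, 99/2]
after L3 α=2/3: [249/2, 388/3, 523/6]
after L5 α=1/2: [641/4, 194/3, 1267/12]
after L6 α=1/4: [2831/16, 217/4, 1595/16]
= [177, 54, 100]


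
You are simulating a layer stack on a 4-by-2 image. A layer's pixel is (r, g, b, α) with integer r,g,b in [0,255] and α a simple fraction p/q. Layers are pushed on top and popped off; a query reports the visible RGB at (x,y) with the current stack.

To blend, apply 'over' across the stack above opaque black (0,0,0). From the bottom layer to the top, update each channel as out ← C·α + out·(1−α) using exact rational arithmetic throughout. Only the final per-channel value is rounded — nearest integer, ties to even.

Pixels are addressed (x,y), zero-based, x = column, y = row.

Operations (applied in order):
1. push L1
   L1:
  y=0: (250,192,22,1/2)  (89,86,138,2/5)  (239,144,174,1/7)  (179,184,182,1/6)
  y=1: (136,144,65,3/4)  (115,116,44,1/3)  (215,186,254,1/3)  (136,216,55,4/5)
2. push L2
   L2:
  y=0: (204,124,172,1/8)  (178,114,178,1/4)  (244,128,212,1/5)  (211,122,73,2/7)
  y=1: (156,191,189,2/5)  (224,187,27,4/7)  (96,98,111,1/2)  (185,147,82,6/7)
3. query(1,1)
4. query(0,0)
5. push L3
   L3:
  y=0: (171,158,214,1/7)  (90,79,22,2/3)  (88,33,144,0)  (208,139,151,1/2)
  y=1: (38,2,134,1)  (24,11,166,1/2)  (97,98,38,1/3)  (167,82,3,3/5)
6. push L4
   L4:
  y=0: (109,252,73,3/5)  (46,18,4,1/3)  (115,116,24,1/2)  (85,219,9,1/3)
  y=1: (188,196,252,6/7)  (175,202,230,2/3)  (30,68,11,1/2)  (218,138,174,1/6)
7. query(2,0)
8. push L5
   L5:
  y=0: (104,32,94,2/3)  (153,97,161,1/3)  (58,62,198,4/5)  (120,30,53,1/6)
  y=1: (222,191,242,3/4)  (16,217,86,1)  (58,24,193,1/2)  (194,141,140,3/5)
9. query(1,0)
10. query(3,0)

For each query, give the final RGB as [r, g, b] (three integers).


at x=1,y=1 over L1,L2:
after L1 α=1/3: [115/3, 116/3, 44/3]
after L2 α=4/7: [1011/7, 864/7, 152/7]
→ [144, 123, 22]

at x=0,y=0 over L1,L2:
after L1 α=1/2: [125, 96, 11]
after L2 α=1/8: [1079/8, 199/2, 249/8]
→ [135, 100, 31]

query (2,0) [L1,L2,L3,L4] — begin 0,0,0
+L1 (α=1/7) → [239/7, 144/7, 174/7]
+L2 (α=1/5) → [2664/35, 1472/35, 436/7]
+L3 (α=0) → [2664/35, 1472/35, 436/7]
+L4 (α=1/2) → [6689/70, 2766/35, 302/7]
= [96, 79, 43]

query (1,0) [L1,L2,L3,L4,L5] — begin 0,0,0
after L1 α=2/5: [178/5, 172/5, 276/5]
after L2 α=1/4: [356/5, 543/10, 859/10]
after L3 α=2/3: [1256/15, 2123/30, 433/10]
after L4 α=1/3: [3202/45, 2393/45, 151/5]
after L5 α=1/3: [13289/135, 9151/135, 369/5]
= [98, 68, 74]

query (3,0) [L1,L2,L3,L4,L5] — begin 0,0,0
+L1 (α=1/6) → [179/6, 92/3, 91/3]
+L2 (α=2/7) → [3427/42, 1192/21, 893/21]
+L3 (α=1/2) → [12163/84, 4111/42, 2032/21]
+L4 (α=1/3) → [15733/126, 8710/63, 4253/63]
+L5 (α=1/6) → [93785/756, 22720/189, 12302/189]
= [124, 120, 65]


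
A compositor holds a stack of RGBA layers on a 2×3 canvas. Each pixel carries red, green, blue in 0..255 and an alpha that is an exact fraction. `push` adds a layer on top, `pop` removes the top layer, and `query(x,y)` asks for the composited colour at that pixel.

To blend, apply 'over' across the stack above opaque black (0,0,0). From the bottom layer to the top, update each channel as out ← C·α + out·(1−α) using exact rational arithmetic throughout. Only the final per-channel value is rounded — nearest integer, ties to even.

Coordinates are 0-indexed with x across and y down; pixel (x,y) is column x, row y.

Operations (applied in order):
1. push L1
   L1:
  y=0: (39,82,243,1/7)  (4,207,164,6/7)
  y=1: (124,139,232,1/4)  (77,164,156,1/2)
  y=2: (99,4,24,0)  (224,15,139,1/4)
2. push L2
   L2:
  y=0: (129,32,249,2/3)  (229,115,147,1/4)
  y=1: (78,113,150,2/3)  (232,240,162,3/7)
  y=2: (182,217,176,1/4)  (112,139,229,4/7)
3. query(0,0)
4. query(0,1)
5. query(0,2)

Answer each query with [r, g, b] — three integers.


at x=0,y=0 over L1,L2:
after L1 α=1/7: [39/7, 82/7, 243/7]
after L2 α=2/3: [615/7, 530/21, 1243/7]
rounded: [88, 25, 178]

(0,1) stack=L1,L2; from [0,0,0]:
L1 α=1/4: [31, 139/4, 58]
L2 α=2/3: [187/3, 1043/12, 358/3]
rounded: [62, 87, 119]

query (0,2) [L1,L2] — begin 0,0,0
L1 α=0: [0, 0, 0]
L2 α=1/4: [91/2, 217/4, 44]
→ [46, 54, 44]


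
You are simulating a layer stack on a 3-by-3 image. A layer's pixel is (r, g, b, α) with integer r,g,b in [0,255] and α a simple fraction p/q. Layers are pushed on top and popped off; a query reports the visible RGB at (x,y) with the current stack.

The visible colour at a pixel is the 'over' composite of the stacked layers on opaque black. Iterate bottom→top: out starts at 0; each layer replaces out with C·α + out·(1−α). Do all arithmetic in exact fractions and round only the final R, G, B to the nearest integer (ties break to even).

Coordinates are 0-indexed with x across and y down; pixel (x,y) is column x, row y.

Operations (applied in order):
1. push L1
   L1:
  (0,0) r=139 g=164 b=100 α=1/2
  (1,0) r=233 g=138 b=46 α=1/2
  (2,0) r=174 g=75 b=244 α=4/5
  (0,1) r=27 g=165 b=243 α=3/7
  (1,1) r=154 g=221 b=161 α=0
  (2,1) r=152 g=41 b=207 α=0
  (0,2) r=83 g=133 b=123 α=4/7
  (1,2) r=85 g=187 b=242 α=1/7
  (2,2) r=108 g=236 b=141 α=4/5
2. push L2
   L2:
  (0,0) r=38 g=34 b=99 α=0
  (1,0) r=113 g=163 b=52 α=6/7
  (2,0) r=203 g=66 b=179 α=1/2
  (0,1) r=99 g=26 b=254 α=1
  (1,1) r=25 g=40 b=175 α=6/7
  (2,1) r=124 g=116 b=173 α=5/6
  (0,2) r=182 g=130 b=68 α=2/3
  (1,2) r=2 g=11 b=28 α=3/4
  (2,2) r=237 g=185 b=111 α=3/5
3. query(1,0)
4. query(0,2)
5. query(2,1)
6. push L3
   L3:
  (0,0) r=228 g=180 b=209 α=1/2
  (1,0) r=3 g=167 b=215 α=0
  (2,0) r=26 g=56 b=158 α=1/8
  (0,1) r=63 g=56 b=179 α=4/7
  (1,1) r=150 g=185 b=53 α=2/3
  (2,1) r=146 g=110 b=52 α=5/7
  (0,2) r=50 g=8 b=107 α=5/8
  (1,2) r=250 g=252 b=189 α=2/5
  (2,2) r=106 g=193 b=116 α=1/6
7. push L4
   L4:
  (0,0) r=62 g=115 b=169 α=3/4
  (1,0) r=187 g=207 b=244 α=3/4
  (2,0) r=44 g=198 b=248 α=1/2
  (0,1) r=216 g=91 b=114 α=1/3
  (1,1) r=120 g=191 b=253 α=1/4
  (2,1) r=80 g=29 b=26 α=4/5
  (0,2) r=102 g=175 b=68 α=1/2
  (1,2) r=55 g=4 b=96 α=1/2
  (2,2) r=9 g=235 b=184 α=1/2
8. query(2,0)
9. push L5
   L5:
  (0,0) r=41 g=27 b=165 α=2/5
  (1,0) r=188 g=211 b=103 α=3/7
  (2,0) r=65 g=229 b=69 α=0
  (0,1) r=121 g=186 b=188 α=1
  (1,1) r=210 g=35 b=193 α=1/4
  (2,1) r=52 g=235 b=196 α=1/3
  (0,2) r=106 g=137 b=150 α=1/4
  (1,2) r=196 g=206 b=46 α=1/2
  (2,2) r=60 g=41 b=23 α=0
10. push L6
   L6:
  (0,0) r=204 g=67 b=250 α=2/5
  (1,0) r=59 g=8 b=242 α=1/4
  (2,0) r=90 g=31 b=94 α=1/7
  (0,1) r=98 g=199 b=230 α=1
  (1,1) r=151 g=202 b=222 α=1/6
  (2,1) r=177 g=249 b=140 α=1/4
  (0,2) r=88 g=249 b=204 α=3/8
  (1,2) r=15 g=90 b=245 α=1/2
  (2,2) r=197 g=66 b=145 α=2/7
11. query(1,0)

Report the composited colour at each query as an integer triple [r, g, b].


at x=1,y=0 over L1,L2:
+L1 (α=1/2) → [233/2, 69, 23]
+L2 (α=6/7) → [227/2, 1047/7, 335/7]
rounded: [114, 150, 48]

at x=0,y=2 over L1,L2:
L1 α=4/7: [332/7, 76, 492/7]
L2 α=2/3: [960/7, 112, 1444/21]
rounded: [137, 112, 69]

at x=2,y=1 over L1,L2:
+L1 (α=0) → [0, 0, 0]
+L2 (α=5/6) → [310/3, 290/3, 865/6]
→ [103, 97, 144]

(2,0) stack=L1,L2,L3,L4; from [0,0,0]:
after L1 α=4/5: [696/5, 60, 976/5]
after L2 α=1/2: [1711/10, 63, 1871/10]
after L3 α=1/8: [12237/80, 497/8, 14677/80]
after L4 α=1/2: [15757/160, 2081/16, 34517/160]
→ [98, 130, 216]

(1,0) stack=L1,L2,L3,L4,L5,L6; from [0,0,0]:
+L1 (α=1/2) → [233/2, 69, 23]
+L2 (α=6/7) → [227/2, 1047/7, 335/7]
+L3 (α=0) → [227/2, 1047/7, 335/7]
+L4 (α=3/4) → [1349/8, 2697/14, 5459/28]
+L5 (α=3/7) → [2477/14, 9825/49, 7622/49]
+L6 (α=1/4) → [8257/56, 29867/196, 8681/49]
rounded: [147, 152, 177]


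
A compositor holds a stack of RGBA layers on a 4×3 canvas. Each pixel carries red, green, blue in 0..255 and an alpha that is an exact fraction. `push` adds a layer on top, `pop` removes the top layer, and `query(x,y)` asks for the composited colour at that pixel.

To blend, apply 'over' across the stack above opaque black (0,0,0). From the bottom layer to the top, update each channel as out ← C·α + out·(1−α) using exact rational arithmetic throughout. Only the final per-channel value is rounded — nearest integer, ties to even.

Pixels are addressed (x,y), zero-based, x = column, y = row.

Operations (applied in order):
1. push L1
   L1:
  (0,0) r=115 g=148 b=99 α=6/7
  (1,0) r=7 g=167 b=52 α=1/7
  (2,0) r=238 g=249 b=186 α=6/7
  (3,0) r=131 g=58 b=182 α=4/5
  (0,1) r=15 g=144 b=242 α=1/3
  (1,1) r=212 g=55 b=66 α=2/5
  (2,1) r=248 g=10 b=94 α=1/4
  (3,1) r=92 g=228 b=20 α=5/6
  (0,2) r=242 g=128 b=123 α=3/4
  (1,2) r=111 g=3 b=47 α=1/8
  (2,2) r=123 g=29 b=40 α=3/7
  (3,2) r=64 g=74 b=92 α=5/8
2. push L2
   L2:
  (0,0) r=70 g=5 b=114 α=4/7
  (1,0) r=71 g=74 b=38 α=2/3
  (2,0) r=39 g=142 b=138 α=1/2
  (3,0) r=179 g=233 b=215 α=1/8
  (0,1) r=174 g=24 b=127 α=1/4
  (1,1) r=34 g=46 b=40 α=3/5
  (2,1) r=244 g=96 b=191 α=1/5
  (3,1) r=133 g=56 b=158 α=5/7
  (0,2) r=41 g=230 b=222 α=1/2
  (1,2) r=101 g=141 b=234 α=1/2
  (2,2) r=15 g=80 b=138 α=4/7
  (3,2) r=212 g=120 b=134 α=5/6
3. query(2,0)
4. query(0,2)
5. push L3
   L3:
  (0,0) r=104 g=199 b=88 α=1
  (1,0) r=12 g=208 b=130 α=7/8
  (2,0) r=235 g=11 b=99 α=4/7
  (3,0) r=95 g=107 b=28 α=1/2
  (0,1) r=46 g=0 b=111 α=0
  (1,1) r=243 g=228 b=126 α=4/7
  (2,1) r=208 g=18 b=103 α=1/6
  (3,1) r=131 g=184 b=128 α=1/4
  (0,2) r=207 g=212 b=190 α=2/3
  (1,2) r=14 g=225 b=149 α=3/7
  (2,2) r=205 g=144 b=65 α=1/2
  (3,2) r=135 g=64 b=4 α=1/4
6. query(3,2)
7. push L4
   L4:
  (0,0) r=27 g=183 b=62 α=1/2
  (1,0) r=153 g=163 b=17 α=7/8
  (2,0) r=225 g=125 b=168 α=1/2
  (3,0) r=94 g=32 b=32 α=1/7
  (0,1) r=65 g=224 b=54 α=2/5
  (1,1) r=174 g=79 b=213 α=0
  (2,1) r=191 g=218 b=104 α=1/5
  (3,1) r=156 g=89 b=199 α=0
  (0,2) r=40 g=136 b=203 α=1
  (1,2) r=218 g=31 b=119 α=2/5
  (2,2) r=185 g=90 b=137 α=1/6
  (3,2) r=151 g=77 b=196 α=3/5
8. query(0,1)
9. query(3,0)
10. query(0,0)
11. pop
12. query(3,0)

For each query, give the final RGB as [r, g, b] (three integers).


at x=2,y=0 over L1,L2:
L1 α=6/7: [204, 1494/7, 1116/7]
L2 α=1/2: [243/2, 1244/7, 1041/7]
rounded: [122, 178, 149]

(0,2) stack=L1,L2; from [0,0,0]:
+L1 (α=3/4) → [363/2, 96, 369/4]
+L2 (α=1/2) → [445/4, 163, 1257/8]
= [111, 163, 157]

query (3,2) [L1,L2,L3] — begin 0,0,0
L1 α=5/8: [40, 185/4, 115/2]
L2 α=5/6: [550/3, 2585/24, 485/4]
L3 α=1/4: [685/4, 3097/32, 1471/16]
→ [171, 97, 92]

at x=0,y=1 over L1,L2,L3,L4:
after L1 α=1/3: [5, 48, 242/3]
after L2 α=1/4: [189/4, 42, 369/4]
after L3 α=0: [189/4, 42, 369/4]
after L4 α=2/5: [1087/20, 574/5, 1539/20]
= [54, 115, 77]

(3,0) stack=L1,L2,L3,L4; from [0,0,0]:
after L1 α=4/5: [524/5, 232/5, 728/5]
after L2 α=1/8: [4563/40, 2789/40, 6171/40]
after L3 α=1/2: [8363/80, 7069/80, 7291/80]
after L4 α=1/7: [28849/280, 22487/280, 23153/280]
= [103, 80, 83]

at x=0,y=0 over L1,L2,L3,L4:
after L1 α=6/7: [690/7, 888/7, 594/7]
after L2 α=4/7: [4030/49, 2804/49, 4974/49]
after L3 α=1: [104, 199, 88]
after L4 α=1/2: [131/2, 191, 75]
rounded: [66, 191, 75]

at x=3,y=0 over L1,L2,L3:
L1 α=4/5: [524/5, 232/5, 728/5]
L2 α=1/8: [4563/40, 2789/40, 6171/40]
L3 α=1/2: [8363/80, 7069/80, 7291/80]
rounded: [105, 88, 91]


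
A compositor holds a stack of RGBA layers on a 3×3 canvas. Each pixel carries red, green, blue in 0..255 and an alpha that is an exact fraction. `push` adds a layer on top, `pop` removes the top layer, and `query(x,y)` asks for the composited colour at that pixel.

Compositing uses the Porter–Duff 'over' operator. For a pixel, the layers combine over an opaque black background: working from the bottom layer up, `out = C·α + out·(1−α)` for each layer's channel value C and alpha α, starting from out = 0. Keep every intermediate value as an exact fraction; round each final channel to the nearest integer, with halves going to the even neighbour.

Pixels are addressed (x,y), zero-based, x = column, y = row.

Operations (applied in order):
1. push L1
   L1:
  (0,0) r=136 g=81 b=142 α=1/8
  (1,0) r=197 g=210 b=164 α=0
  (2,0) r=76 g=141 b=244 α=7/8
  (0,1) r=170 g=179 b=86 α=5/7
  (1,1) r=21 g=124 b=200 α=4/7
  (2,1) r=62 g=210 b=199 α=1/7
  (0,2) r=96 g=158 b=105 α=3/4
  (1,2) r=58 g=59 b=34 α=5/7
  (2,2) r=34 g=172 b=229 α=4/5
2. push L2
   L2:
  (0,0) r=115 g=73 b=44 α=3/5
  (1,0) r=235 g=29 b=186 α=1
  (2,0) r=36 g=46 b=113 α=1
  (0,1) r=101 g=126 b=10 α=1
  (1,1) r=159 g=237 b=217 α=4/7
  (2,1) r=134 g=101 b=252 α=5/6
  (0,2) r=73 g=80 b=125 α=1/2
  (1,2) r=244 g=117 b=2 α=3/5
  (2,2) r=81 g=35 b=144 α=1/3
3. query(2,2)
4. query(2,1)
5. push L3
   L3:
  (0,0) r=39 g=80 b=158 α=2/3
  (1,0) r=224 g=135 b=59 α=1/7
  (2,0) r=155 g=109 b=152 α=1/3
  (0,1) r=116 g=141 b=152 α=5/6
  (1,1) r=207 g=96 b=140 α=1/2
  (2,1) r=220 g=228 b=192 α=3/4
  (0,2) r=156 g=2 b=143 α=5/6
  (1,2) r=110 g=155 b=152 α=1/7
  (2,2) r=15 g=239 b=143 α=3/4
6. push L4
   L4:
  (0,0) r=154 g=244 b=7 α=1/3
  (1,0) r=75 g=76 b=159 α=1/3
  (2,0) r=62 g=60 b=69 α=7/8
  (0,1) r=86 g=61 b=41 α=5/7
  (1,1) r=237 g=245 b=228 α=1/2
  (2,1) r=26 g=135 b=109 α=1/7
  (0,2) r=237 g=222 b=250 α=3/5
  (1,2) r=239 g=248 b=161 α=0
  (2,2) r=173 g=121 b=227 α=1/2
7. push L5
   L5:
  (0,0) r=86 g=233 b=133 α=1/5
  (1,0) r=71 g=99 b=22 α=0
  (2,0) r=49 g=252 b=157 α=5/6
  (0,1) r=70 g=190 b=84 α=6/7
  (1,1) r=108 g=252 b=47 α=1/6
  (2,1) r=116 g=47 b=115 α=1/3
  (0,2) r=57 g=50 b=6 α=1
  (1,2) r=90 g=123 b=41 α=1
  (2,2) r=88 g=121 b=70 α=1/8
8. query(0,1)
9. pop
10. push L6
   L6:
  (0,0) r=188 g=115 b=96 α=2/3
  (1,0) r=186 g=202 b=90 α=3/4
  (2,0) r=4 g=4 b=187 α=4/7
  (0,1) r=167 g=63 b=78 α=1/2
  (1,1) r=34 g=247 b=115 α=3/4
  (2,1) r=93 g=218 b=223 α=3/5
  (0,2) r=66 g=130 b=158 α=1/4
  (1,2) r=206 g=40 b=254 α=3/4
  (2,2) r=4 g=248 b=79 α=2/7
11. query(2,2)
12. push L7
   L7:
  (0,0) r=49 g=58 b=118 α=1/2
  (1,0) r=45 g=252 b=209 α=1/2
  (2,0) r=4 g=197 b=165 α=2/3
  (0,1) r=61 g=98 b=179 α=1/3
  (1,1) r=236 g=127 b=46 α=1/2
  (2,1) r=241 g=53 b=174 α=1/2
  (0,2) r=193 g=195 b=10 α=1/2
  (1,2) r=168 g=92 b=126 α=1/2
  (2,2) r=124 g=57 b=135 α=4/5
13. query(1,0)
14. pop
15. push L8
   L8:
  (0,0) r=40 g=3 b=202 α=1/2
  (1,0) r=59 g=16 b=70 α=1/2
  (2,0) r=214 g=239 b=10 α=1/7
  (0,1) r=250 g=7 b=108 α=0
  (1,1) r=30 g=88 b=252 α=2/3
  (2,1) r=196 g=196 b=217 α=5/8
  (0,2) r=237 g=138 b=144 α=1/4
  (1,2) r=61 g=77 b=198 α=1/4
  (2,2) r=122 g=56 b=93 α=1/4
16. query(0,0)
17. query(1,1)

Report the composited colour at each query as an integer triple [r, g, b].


query (2,2) [L1,L2] — begin 0,0,0
+L1 (α=4/5) → [136/5, 688/5, 916/5]
+L2 (α=1/3) → [677/15, 517/5, 2552/15]
= [45, 103, 170]

(2,1) stack=L1,L2; from [0,0,0]:
+L1 (α=1/7) → [62/7, 30, 199/7]
+L2 (α=5/6) → [792/7, 535/6, 9019/42]
rounded: [113, 89, 215]

at x=0,y=1 over L1,L2,L3,L4,L5:
after L1 α=5/7: [850/7, 895/7, 430/7]
after L2 α=1: [101, 126, 10]
after L3 α=5/6: [227/2, 277/2, 385/3]
after L4 α=5/7: [657/7, 582/7, 1385/21]
after L5 α=6/7: [3597/49, 8562/49, 11969/147]
= [73, 175, 81]

(2,2) stack=L1,L2,L3,L4,L6; from [0,0,0]:
+L1 (α=4/5) → [136/5, 688/5, 916/5]
+L2 (α=1/3) → [677/15, 517/5, 2552/15]
+L3 (α=3/4) → [338/15, 2051/10, 8987/60]
+L4 (α=1/2) → [2933/30, 3261/20, 22607/120]
+L6 (α=2/7) → [2981/42, 5245/28, 26399/168]
rounded: [71, 187, 157]

(1,0) stack=L1,L2,L3,L4,L6,L7; from [0,0,0]:
after L1 α=0: [0, 0, 0]
after L2 α=1: [235, 29, 186]
after L3 α=1/7: [1634/7, 309/7, 1175/7]
after L4 α=1/3: [3793/21, 1150/21, 3463/21]
after L6 α=3/4: [15511/84, 3469/21, 9133/84]
after L7 α=1/2: [19291/168, 8761/42, 26689/168]
→ [115, 209, 159]

(0,0) stack=L1,L2,L3,L4,L6,L8; from [0,0,0]:
+L1 (α=1/8) → [17, 81/8, 71/4]
+L2 (α=3/5) → [379/5, 957/20, 67/2]
+L3 (α=2/3) → [769/15, 4157/60, 233/2]
+L4 (α=1/3) → [3848/45, 11477/90, 80]
+L6 (α=2/3) → [20768/135, 32177/270, 272/3]
+L8 (α=1/2) → [13084/135, 32987/540, 439/3]
= [97, 61, 146]

(1,1) stack=L1,L2,L3,L4,L6,L8; from [0,0,0]:
+L1 (α=4/7) → [12, 496/7, 800/7]
+L2 (α=4/7) → [96, 8124/49, 8476/49]
+L3 (α=1/2) → [303/2, 6414/49, 7668/49]
+L4 (α=1/2) → [777/4, 18419/98, 9420/49]
+L6 (α=3/4) → [1185/16, 91037/392, 26325/196]
+L8 (α=2/3) → [715/16, 53343/392, 41703/196]
rounded: [45, 136, 213]


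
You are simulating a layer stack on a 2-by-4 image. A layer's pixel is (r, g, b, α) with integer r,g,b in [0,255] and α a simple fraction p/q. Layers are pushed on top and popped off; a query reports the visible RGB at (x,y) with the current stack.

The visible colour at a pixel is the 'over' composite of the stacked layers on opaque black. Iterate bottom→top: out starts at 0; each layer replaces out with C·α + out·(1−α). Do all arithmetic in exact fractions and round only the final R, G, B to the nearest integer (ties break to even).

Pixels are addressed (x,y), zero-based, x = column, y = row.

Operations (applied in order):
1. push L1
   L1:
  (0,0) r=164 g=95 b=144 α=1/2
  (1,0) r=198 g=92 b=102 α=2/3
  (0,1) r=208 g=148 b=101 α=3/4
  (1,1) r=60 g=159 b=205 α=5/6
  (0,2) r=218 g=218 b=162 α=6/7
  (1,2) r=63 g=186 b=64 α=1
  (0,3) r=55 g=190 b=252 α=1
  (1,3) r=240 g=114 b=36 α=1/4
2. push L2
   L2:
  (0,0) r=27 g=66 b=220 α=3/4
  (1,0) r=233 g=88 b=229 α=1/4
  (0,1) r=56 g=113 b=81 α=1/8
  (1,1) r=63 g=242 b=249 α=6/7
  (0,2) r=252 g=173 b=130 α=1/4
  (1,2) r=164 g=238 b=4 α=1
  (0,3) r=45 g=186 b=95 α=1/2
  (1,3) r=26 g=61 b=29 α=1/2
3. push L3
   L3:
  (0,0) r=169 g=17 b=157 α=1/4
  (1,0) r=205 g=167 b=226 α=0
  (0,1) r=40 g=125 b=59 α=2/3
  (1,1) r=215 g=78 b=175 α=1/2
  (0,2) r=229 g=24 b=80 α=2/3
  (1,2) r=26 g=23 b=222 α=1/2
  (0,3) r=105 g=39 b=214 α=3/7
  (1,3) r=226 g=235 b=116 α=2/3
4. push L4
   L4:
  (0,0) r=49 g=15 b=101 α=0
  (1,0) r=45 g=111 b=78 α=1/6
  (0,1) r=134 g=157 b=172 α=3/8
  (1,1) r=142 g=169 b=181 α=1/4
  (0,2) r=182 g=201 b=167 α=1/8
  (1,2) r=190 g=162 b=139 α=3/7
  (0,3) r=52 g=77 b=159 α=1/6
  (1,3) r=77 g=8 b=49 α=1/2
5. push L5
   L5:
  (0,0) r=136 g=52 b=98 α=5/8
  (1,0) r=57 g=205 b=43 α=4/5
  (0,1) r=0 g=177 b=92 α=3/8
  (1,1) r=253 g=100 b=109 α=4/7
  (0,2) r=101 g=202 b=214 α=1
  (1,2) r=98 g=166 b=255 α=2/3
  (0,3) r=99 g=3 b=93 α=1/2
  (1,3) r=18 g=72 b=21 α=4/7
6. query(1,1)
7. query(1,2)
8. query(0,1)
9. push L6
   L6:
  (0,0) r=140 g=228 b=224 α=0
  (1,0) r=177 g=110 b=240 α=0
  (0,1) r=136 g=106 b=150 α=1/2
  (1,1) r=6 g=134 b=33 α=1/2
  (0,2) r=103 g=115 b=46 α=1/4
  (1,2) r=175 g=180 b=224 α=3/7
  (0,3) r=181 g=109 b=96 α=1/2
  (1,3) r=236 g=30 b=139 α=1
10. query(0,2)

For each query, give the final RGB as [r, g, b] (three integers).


at x=1,y=1 over L1,L2,L3,L4,L5:
after L1 α=5/6: [50, 265/2, 1025/6]
after L2 α=6/7: [428/7, 3169/14, 1427/6]
after L3 α=1/2: [1933/14, 4261/28, 2477/12]
after L4 α=1/4: [7787/56, 17515/112, 3201/16]
after L5 α=4/7: [80033/392, 97345/784, 16579/112]
rounded: [204, 124, 148]

query (1,2) [L1,L2,L3,L4,L5] — begin 0,0,0
after L1 α=1: [63, 186, 64]
after L2 α=1: [164, 238, 4]
after L3 α=1/2: [95, 261/2, 113]
after L4 α=3/7: [950/7, 144, 869/7]
after L5 α=2/3: [774/7, 476/3, 4439/21]
→ [111, 159, 211]

at x=0,y=1 over L1,L2,L3,L4,L5:
+L1 (α=3/4) → [156, 111, 303/4]
+L2 (α=1/8) → [287/2, 445/4, 2445/32]
+L3 (α=2/3) → [149/2, 1445/12, 6221/96]
+L4 (α=3/8) → [1549/16, 12877/96, 80641/768]
+L5 (α=3/8) → [7745/128, 115361/768, 615173/6144]
= [61, 150, 100]

query (0,2) [L1,L2,L3,L4,L5,L6] — begin 0,0,0
after L1 α=6/7: [1308/7, 1308/7, 972/7]
after L2 α=1/4: [1422/7, 5135/28, 1913/14]
after L3 α=2/3: [4628/21, 6479/84, 4153/42]
after L4 α=1/8: [2587/12, 8891/96, 5155/48]
after L5 α=1: [101, 202, 214]
after L6 α=1/4: [203/2, 721/4, 172]
→ [102, 180, 172]


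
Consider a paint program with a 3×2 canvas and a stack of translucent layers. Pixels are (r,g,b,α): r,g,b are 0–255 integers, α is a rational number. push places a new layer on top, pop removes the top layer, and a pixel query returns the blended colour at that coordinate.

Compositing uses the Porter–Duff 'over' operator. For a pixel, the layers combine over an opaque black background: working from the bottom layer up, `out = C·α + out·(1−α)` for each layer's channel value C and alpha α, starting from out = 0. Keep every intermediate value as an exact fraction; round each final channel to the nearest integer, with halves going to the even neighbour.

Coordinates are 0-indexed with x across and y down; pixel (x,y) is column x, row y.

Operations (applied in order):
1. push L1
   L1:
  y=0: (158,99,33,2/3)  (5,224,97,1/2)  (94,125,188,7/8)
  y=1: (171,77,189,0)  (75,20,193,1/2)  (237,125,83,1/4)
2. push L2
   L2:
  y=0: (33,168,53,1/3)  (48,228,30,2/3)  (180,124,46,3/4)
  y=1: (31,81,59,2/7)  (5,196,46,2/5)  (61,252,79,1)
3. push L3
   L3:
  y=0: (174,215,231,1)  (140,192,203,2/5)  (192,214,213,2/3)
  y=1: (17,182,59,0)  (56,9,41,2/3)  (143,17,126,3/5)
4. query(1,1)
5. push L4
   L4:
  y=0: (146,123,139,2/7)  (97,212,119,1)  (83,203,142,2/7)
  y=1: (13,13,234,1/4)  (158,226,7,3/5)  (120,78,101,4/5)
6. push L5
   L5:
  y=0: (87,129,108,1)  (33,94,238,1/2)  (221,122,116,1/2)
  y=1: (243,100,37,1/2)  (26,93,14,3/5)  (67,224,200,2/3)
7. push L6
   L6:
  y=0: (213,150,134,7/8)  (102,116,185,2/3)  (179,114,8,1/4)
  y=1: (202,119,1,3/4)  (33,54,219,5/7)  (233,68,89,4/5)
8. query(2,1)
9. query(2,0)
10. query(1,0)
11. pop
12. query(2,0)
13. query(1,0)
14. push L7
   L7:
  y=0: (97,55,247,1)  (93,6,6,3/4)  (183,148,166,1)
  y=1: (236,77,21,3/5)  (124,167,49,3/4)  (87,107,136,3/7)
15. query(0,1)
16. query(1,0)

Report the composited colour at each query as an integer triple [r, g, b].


query (1,1) [L1,L2,L3] — begin 0,0,0
L1 α=1/2: [75/2, 10, 193/2]
L2 α=2/5: [49/2, 422/5, 763/10]
L3 α=2/3: [91/2, 512/15, 1583/30]
rounded: [46, 34, 53]

at x=2,y=1 over L1,L2,L3,L4,L5,L6:
L1 α=1/4: [237/4, 125/4, 83/4]
L2 α=1: [61, 252, 79]
L3 α=3/5: [551/5, 111, 536/5]
L4 α=4/5: [2951/25, 423/5, 2556/25]
L5 α=2/3: [6301/75, 2663/15, 12556/75]
L6 α=4/5: [76201/375, 6743/75, 39256/375]
= [203, 90, 105]

at x=2,y=0 over L1,L2,L3,L4,L5,L6:
L1 α=7/8: [329/4, 875/8, 329/2]
L2 α=3/4: [2489/16, 3851/32, 605/8]
L3 α=2/3: [8633/48, 5849/32, 4013/24]
L4 α=2/7: [51133/336, 42237/224, 26881/168]
L5 α=1/2: [125389/672, 69565/448, 46369/336]
L6 α=1/4: [165485/896, 259767/1792, 47265/448]
= [185, 145, 106]

at x=1,y=0 over L1,L2,L3,L4,L5,L6:
after L1 α=1/2: [5/2, 112, 97/2]
after L2 α=2/3: [197/6, 568/3, 217/6]
after L3 α=2/5: [757/10, 952/5, 1029/10]
after L4 α=1: [97, 212, 119]
after L5 α=1/2: [65, 153, 357/2]
after L6 α=2/3: [269/3, 385/3, 1097/6]
rounded: [90, 128, 183]

query (2,0) [L1,L2,L3,L4,L5] — begin 0,0,0
L1 α=7/8: [329/4, 875/8, 329/2]
L2 α=3/4: [2489/16, 3851/32, 605/8]
L3 α=2/3: [8633/48, 5849/32, 4013/24]
L4 α=2/7: [51133/336, 42237/224, 26881/168]
L5 α=1/2: [125389/672, 69565/448, 46369/336]
= [187, 155, 138]

query (1,0) [L1,L2,L3,L4,L5] — begin 0,0,0
+L1 (α=1/2) → [5/2, 112, 97/2]
+L2 (α=2/3) → [197/6, 568/3, 217/6]
+L3 (α=2/5) → [757/10, 952/5, 1029/10]
+L4 (α=1) → [97, 212, 119]
+L5 (α=1/2) → [65, 153, 357/2]
= [65, 153, 178]

at x=0,y=1 over L1,L2,L3,L4,L5,L7:
L1 α=0: [0, 0, 0]
L2 α=2/7: [62/7, 162/7, 118/7]
L3 α=0: [62/7, 162/7, 118/7]
L4 α=1/4: [277/28, 577/28, 498/7]
L5 α=1/2: [7081/56, 3377/56, 757/14]
L7 α=3/5: [5381/28, 1969/28, 1198/35]
= [192, 70, 34]

(1,0) stack=L1,L2,L3,L4,L5,L7; from [0,0,0]:
+L1 (α=1/2) → [5/2, 112, 97/2]
+L2 (α=2/3) → [197/6, 568/3, 217/6]
+L3 (α=2/5) → [757/10, 952/5, 1029/10]
+L4 (α=1) → [97, 212, 119]
+L5 (α=1/2) → [65, 153, 357/2]
+L7 (α=3/4) → [86, 171/4, 393/8]
rounded: [86, 43, 49]


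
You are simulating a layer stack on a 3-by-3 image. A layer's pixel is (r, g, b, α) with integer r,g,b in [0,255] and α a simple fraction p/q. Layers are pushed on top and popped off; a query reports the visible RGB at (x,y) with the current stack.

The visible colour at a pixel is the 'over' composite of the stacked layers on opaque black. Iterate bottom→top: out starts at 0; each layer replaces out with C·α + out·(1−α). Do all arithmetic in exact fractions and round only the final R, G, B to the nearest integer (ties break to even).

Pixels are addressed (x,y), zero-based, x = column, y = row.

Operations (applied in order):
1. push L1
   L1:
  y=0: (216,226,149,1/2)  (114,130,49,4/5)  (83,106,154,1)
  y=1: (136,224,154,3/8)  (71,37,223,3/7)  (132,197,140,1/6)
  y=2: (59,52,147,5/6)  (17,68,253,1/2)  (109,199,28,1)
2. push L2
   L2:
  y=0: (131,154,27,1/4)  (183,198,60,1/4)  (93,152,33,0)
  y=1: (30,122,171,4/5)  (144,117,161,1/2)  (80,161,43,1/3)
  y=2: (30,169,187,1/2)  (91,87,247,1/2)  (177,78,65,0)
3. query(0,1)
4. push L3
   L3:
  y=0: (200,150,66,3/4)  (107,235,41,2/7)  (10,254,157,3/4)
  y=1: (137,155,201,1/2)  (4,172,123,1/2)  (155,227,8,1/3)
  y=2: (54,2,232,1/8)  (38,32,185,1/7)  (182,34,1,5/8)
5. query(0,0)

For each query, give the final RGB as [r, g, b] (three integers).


at x=0,y=1 over L1,L2:
+L1 (α=3/8) → [51, 84, 231/4]
+L2 (α=4/5) → [171/5, 572/5, 2967/20]
rounded: [34, 114, 148]

query (0,0) [L1,L2,L3] — begin 0,0,0
after L1 α=1/2: [108, 113, 149/2]
after L2 α=1/4: [455/4, 493/4, 501/8]
after L3 α=3/4: [2855/16, 2293/16, 2085/32]
→ [178, 143, 65]


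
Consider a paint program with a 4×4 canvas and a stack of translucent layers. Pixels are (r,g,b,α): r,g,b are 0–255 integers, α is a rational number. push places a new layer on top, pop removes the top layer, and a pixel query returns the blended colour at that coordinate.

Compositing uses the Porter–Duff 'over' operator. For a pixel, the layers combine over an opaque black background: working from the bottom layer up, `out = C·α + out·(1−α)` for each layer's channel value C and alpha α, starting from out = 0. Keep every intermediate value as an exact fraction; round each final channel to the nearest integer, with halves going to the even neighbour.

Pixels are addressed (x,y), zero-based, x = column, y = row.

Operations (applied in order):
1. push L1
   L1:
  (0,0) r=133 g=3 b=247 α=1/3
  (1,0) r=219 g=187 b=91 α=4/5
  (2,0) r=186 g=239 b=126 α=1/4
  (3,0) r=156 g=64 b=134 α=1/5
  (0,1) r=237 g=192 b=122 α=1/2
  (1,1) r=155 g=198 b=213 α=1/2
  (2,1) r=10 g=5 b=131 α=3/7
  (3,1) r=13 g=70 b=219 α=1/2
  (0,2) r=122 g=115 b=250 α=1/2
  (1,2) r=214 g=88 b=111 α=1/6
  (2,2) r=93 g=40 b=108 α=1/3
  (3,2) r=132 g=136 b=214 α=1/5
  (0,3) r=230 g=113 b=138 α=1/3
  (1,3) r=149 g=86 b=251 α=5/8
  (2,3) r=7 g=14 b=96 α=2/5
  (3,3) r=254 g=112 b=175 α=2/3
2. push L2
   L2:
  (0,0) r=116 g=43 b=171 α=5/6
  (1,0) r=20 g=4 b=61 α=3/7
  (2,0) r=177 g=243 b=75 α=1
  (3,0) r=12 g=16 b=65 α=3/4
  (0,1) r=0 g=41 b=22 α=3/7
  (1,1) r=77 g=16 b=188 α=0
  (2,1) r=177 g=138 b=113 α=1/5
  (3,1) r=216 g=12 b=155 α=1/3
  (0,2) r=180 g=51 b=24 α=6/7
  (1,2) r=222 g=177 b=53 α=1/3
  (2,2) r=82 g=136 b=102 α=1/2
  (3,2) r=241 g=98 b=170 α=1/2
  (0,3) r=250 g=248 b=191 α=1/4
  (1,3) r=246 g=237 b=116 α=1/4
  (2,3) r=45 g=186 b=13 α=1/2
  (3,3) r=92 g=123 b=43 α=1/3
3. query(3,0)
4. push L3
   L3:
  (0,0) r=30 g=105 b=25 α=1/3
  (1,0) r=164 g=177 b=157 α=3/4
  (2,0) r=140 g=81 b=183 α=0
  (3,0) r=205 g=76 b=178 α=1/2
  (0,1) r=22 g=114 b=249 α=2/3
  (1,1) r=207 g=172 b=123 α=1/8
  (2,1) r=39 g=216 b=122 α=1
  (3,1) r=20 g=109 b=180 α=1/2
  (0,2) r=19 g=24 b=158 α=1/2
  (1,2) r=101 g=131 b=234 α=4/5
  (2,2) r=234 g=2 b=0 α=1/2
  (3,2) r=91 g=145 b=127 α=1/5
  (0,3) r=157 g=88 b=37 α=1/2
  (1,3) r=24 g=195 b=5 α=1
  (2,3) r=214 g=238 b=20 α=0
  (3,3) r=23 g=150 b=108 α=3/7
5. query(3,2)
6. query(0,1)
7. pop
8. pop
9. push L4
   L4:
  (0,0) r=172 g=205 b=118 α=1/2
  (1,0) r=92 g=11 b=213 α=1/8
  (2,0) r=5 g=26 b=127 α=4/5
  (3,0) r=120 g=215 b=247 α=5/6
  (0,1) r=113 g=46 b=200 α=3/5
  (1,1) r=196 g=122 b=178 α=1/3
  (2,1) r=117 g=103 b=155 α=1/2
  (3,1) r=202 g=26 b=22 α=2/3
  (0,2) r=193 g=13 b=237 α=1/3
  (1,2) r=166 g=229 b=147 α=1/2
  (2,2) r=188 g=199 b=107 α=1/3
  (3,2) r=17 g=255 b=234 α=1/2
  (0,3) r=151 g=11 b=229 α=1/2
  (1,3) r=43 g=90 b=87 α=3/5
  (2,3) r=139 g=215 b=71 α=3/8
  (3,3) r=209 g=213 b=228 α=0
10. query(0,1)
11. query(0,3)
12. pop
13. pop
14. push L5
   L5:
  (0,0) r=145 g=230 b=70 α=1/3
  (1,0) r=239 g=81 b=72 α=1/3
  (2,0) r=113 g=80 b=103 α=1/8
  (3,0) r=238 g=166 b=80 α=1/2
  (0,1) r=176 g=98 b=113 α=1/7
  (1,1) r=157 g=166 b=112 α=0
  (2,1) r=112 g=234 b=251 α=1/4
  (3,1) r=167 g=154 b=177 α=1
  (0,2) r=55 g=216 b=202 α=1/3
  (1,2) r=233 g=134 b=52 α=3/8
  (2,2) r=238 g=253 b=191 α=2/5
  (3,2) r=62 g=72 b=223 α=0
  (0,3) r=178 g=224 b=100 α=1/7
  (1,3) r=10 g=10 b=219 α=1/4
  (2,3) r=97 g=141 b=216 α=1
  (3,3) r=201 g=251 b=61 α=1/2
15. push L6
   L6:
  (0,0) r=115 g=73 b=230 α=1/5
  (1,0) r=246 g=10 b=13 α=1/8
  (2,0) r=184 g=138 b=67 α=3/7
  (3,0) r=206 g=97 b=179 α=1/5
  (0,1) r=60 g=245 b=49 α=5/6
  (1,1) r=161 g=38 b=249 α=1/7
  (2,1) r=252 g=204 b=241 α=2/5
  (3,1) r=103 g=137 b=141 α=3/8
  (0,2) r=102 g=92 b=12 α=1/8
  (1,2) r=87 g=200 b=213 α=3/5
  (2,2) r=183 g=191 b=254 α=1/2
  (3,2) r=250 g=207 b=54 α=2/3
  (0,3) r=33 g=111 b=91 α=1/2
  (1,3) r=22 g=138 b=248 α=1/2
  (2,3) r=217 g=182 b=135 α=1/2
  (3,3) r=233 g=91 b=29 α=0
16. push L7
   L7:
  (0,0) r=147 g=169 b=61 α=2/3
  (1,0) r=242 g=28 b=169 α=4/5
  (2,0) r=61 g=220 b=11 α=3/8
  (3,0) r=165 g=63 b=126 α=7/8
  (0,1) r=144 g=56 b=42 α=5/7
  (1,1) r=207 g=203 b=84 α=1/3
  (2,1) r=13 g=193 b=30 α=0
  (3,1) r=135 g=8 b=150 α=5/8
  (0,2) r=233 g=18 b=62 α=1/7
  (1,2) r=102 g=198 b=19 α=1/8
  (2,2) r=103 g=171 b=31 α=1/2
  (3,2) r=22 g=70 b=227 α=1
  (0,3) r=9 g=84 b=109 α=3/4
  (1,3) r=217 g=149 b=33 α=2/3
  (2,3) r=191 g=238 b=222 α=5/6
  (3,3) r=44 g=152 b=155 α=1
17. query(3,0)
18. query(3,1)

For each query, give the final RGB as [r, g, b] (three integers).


(3,0) stack=L1,L2; from [0,0,0]:
+L1 (α=1/5) → [156/5, 64/5, 134/5]
+L2 (α=3/4) → [84/5, 76/5, 1109/20]
→ [17, 15, 55]

at x=3,y=2 over L1,L2,L3:
after L1 α=1/5: [132/5, 136/5, 214/5]
after L2 α=1/2: [1337/10, 313/5, 532/5]
after L3 α=1/5: [3129/25, 1977/25, 2763/25]
= [125, 79, 111]

query (0,1) [L1,L2,L3] — begin 0,0,0
+L1 (α=1/2) → [237/2, 96, 61]
+L2 (α=3/7) → [474/7, 507/7, 310/7]
+L3 (α=2/3) → [782/21, 701/7, 3796/21]
= [37, 100, 181]

at x=0,y=1 over L1,L4:
after L1 α=1/2: [237/2, 96, 61]
after L4 α=3/5: [576/5, 66, 722/5]
= [115, 66, 144]

(0,3) stack=L1,L4; from [0,0,0]:
L1 α=1/3: [230/3, 113/3, 46]
L4 α=1/2: [683/6, 73/3, 275/2]
rounded: [114, 24, 138]

at x=3,y=0 over L5,L6,L7:
L5 α=1/2: [119, 83, 40]
L6 α=1/5: [682/5, 429/5, 339/5]
L7 α=7/8: [6457/40, 1317/20, 4749/40]
rounded: [161, 66, 119]

at x=3,y=1 over L5,L6,L7:
after L5 α=1: [167, 154, 177]
after L6 α=3/8: [143, 1181/8, 327/2]
after L7 α=5/8: [138, 3863/64, 2481/16]
= [138, 60, 155]


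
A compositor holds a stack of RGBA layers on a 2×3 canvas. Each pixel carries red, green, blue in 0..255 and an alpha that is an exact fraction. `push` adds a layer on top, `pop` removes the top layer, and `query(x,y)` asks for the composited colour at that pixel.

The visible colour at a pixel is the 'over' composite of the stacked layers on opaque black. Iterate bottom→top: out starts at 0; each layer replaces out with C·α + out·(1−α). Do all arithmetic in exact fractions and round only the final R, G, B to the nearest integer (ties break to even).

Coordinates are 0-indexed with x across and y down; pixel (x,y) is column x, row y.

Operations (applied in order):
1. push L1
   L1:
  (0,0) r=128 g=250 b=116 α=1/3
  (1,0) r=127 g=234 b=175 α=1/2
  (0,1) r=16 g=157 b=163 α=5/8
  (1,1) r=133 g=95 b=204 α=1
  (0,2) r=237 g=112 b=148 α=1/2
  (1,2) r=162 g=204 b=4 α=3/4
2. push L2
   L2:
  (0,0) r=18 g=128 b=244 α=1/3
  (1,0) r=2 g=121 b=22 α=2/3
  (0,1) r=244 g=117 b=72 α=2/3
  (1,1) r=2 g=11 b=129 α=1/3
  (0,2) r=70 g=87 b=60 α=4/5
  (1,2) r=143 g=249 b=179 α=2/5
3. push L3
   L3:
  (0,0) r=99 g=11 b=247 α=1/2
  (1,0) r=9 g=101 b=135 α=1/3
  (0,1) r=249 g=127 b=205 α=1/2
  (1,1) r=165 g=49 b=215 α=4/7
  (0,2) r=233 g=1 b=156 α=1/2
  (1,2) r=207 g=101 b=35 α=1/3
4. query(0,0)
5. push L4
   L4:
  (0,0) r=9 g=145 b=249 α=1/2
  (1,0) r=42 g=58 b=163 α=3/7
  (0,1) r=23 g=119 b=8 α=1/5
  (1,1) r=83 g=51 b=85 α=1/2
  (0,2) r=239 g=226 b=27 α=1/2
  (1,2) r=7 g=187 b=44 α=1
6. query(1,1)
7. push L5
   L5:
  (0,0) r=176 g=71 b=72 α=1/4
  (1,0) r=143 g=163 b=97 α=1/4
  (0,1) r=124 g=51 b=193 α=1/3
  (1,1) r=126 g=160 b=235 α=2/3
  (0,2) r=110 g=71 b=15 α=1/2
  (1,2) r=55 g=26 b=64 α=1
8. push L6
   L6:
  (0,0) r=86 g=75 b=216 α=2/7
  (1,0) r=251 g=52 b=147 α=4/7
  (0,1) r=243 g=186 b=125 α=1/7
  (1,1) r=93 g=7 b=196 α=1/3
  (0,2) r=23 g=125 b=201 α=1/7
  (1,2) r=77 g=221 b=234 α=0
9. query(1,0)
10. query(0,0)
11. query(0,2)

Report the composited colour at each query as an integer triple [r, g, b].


(0,0) stack=L1,L2,L3; from [0,0,0]:
L1 α=1/3: [128/3, 250/3, 116/3]
L2 α=1/3: [310/9, 884/9, 964/9]
L3 α=1/2: [1201/18, 983/18, 3187/18]
= [67, 55, 177]

at x=1,y=1 over L1,L2,L3,L4:
+L1 (α=1) → [133, 95, 204]
+L2 (α=1/3) → [268/3, 67, 179]
+L3 (α=4/7) → [928/7, 397/7, 1397/7]
+L4 (α=1/2) → [1509/14, 377/7, 996/7]
rounded: [108, 54, 142]

(1,0) stack=L1,L2,L3,L4,L5,L6; from [0,0,0]:
L1 α=1/2: [127/2, 117, 175/2]
L2 α=2/3: [45/2, 359/3, 263/6]
L3 α=1/3: [18, 1021/9, 668/9]
L4 α=3/7: [198/7, 5650/63, 7073/63]
L5 α=1/4: [1595/28, 9073/84, 4555/42]
L6 α=4/7: [32897/196, 14897/196, 12787/98]
= [168, 76, 130]

at x=0,y=0 over L1,L2,L3,L4,L5,L6:
L1 α=1/3: [128/3, 250/3, 116/3]
L2 α=1/3: [310/9, 884/9, 964/9]
L3 α=1/2: [1201/18, 983/18, 3187/18]
L4 α=1/2: [1363/36, 3593/36, 7669/36]
L5 α=1/4: [3475/48, 4445/48, 8533/48]
L6 α=2/7: [25631/336, 29425/336, 63401/336]
→ [76, 88, 189]

(0,2) stack=L1,L2,L3,L4,L5,L6; from [0,0,0]:
L1 α=1/2: [237/2, 56, 74]
L2 α=4/5: [797/10, 404/5, 314/5]
L3 α=1/2: [3127/20, 409/10, 547/5]
L4 α=1/2: [7907/40, 2669/20, 341/5]
L5 α=1/2: [12307/80, 4089/40, 208/5]
L6 α=1/7: [37841/280, 14767/140, 2253/35]
rounded: [135, 105, 64]


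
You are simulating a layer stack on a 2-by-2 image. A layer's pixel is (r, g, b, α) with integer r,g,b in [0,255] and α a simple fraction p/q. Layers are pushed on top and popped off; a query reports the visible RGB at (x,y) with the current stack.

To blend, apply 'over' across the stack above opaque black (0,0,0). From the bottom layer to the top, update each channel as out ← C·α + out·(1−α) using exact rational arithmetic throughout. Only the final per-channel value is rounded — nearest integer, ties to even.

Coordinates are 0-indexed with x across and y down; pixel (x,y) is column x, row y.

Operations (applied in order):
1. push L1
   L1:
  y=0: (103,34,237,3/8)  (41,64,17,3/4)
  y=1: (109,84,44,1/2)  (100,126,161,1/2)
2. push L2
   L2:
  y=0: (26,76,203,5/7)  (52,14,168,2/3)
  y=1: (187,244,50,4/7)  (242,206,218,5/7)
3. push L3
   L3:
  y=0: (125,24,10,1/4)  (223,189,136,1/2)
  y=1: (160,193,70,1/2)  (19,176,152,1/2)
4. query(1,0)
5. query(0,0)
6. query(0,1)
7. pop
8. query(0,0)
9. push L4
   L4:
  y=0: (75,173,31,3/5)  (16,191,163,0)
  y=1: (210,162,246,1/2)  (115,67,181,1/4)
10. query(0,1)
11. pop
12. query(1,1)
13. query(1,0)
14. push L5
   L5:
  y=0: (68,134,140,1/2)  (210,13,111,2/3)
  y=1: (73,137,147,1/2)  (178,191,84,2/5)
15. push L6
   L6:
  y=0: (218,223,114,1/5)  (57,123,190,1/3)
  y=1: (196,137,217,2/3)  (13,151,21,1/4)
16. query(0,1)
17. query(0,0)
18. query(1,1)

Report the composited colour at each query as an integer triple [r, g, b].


(1,0) stack=L1,L2,L3; from [0,0,0]:
L1 α=3/4: [123/4, 48, 51/4]
L2 α=2/3: [539/12, 76/3, 465/4]
L3 α=1/2: [3215/24, 643/6, 1009/8]
→ [134, 107, 126]

at x=0,y=0 over L1,L2,L3:
after L1 α=3/8: [309/8, 51/4, 711/8]
after L2 α=5/7: [829/28, 811/14, 4771/28]
after L3 α=1/4: [5987/112, 2769/56, 14593/112]
= [53, 49, 130]

at x=0,y=1 over L1,L2,L3:
L1 α=1/2: [109/2, 42, 22]
L2 α=4/7: [1823/14, 1102/7, 38]
L3 α=1/2: [4063/28, 2453/14, 54]
rounded: [145, 175, 54]

query (0,0) [L1,L2] — begin 0,0,0
after L1 α=3/8: [309/8, 51/4, 711/8]
after L2 α=5/7: [829/28, 811/14, 4771/28]
→ [30, 58, 170]

at x=0,y=1 over L1,L2,L4:
after L1 α=1/2: [109/2, 42, 22]
after L2 α=4/7: [1823/14, 1102/7, 38]
after L4 α=1/2: [4763/28, 1118/7, 142]
= [170, 160, 142]

at x=1,y=1 over L1,L2:
L1 α=1/2: [50, 63, 161/2]
L2 α=5/7: [1310/7, 1156/7, 1251/7]
→ [187, 165, 179]

(1,0) stack=L1,L2; from [0,0,0]:
+L1 (α=3/4) → [123/4, 48, 51/4]
+L2 (α=2/3) → [539/12, 76/3, 465/4]
= [45, 25, 116]

at x=0,y=1 over L1,L2,L5,L6:
after L1 α=1/2: [109/2, 42, 22]
after L2 α=4/7: [1823/14, 1102/7, 38]
after L5 α=1/2: [2845/28, 2061/14, 185/2]
after L6 α=2/3: [4607/28, 5897/42, 351/2]
→ [165, 140, 176]

at x=0,y=0 over L1,L2,L5,L6:
+L1 (α=3/8) → [309/8, 51/4, 711/8]
+L2 (α=5/7) → [829/28, 811/14, 4771/28]
+L5 (α=1/2) → [2733/56, 2687/28, 8691/56]
+L6 (α=1/5) → [1157/14, 4248/35, 10287/70]
→ [83, 121, 147]

(1,1) stack=L1,L2,L5,L6; from [0,0,0]:
+L1 (α=1/2) → [50, 63, 161/2]
+L2 (α=5/7) → [1310/7, 1156/7, 1251/7]
+L5 (α=2/5) → [6422/35, 6142/35, 4929/35]
+L6 (α=1/4) → [19721/140, 23711/140, 7761/70]
= [141, 169, 111]
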